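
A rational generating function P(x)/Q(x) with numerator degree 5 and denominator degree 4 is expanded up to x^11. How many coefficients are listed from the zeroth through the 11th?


Expanding up to x^11 gives the coefficients for x^0, x^1, ..., x^11.
That is 11 + 1 = 12 coefficients in total.

12


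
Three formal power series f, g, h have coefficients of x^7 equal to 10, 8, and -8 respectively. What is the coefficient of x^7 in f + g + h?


Series addition is componentwise:
10 + 8 + -8
= 10

10


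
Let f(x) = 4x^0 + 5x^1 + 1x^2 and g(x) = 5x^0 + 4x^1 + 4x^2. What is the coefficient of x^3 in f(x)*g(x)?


Cauchy product at x^3:
5*4 + 1*4
= 24

24


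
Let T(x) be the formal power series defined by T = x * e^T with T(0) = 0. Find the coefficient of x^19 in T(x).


Apply the Lagrange inversion formula: if T = x * phi(T) with phi(t) = e^t, then
[x^n] T = (1/n) [t^(n-1)] phi(t)^n = (1/n) [t^(n-1)] e^(n t) = (1/n) * n^(n-1) / (n-1)! = n^(n-1) / n!.
When c = 1 this is the Cayley count of rooted labeled trees on n vertices, divided by n!.
For n = 19: 19^18 / 19! = 104127350297911241532841/121645100408832000 = 5480386857784802185939/6402373705728000.

5480386857784802185939/6402373705728000


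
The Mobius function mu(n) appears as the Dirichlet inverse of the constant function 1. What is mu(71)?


71 = 71 (all distinct primes).
mu(71) = (-1)^1 = -1

-1


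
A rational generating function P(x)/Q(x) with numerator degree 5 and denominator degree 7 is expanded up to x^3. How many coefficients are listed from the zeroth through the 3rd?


Expanding up to x^3 gives the coefficients for x^0, x^1, ..., x^3.
That is 3 + 1 = 4 coefficients in total.

4


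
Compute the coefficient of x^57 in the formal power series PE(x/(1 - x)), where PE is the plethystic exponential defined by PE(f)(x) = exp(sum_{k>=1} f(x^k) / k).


For f(x) = x/(1 - x) we have
sum_{k>=1} f(x^k) / k = sum_{k>=1} (1/k) * x^k / (1 - x^k) = sum_{k, m >= 1} x^(k m) / k,
which after exponentiating simplifies to
PE(x/(1 - x)) = prod_{k>=1} 1 / (1 - x^k).
This is the generating function for the partition function p(n), so the coefficient of x^57 is p(57).
Computing p(57) by dynamic programming over parts 1, 2, ..., 57: p(57) = 614154.

614154


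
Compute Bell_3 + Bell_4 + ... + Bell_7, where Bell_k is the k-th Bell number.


Recall Bell_k counts set partitions of a k-set (with Bell_0 = 1 by convention).
Bell_3 through Bell_7: 5, 15, 52, 203, 877
Sum = 5 + 15 + 52 + 203 + 877 = 1152.

1152


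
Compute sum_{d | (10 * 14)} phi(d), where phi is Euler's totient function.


First, 10 * 14 = 140. One classical identity is sum_{d | n} phi(d) = n (each k in [1, n] has a unique gcd with n, and among the k's with gcd(k, n) = n/d there are phi(d) of them). So the sum equals 140. We also verify directly:
Divisors of 140: 1, 2, 4, 5, 7, 10, 14, 20, 28, 35, 70, 140.
phi values: 1, 1, 2, 4, 6, 4, 6, 8, 12, 24, 24, 48.
Sum = 140.

140


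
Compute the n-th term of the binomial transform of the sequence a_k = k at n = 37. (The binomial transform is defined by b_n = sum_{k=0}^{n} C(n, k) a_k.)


With a_k = k, b_n = sum_{k=0}^{n} C(n, k) k. Using k * C(n, k) = n * C(n-1, k-1) gives b_n = n * sum_{k>=1} C(n-1, k-1) = n * 2^(n-1).
For n = 37: 37 * 2^36 = 37 * 68719476736 = 2542620639232.

2542620639232


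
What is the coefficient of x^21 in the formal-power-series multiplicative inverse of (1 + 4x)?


The inverse is 1/(1 + 4x). Apply the geometric identity 1/(1 - y) = sum_{k>=0} y^k with y = -4x:
1/(1 + 4x) = sum_{k>=0} (-4)^k x^k.
So the coefficient of x^21 is (-4)^21 = -4398046511104.

-4398046511104


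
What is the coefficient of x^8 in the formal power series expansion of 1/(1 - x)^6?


The expansion 1/(1 - x)^r = sum_{k>=0} C(k + r - 1, r - 1) x^k follows from the multiset / negative-binomial theorem (or from repeated differentiation of the geometric series).
For r = 6 and k = 8:
C(13, 5) = 6227020800 / (120 * 40320) = 1287.

1287


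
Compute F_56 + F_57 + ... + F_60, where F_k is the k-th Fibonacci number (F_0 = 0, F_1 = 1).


Use the identity sum_{k=0}^{N} F_k = F_{N+2} - 1 (which follows from F_{k+2} - F_{k+1} = F_k). Then
sum_{k=56}^{60} F_k = (F_{62} - 1) - (F_{57} - 1) = F_{62} - F_{57}.
Computing: F_{62} = 4052739537881, F_{57} = 365435296162, so
Sum = 4052739537881 - 365435296162 = 3687304241719.

3687304241719


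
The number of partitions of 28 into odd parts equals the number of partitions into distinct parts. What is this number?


Computing partitions of 28 into odd parts (1, 3, 5, ...):
Using the generating function prod_{k>=0} 1/(1-x^(2k+1)),
the count is 222

222


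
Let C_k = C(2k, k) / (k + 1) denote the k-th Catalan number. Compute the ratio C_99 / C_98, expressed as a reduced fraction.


Using C_k = (2k)! / (k! (k+1)!), the ratio C_{k+1}/C_k simplifies to
C_{k+1}/C_k = [(2k+2)! / ((k+1)! (k+2)!)] * [k! (k+1)! / (2k)!]
 = (2k+2)(2k+1) / ((k+1)(k+2)) = 2(2k+1) / (k+2).
For k = 98: 2(2*98 + 1) / (98 + 2) = 394/100 = 197/50.

197/50


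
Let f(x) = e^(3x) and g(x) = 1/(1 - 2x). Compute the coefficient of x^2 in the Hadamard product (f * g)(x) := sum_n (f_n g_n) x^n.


Expanding: f_k = 3^k/k! (from e^(3x)) and g_k = 2^k (from 1/(1 - 2x)). So the Hadamard coefficient (f * g)_k = 3^k 2^k / k! = (6)^k / k!.
For k = 2: 6^2/2! = 36/2 = 18.

18


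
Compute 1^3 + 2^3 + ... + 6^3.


This power sum has a closed form given by Faulhaber's formula
sum_{k=1}^{m} k^p = (1 / (p + 1)) * sum_{j=0}^{p} C(p + 1, j) B_j m^(p + 1 - j),
but for small m direct computation is fastest:
1 + 8 + 27 + 64 + 125 + 216 = 441.

441


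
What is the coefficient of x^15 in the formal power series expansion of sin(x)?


The Maclaurin series is sin(t) = sum_{k>=0} (-1)^k t^(2k+1) / (2k+1)!, so substituting t = x, only odd powers of x are nonzero, with coefficient of x^(2k+1) equal to (-1)^k / (2k+1)!.
Write 15 = 2*7 + 1, giving the coefficient (-1)^7 / 15! = -1/1307674368000 = -1/1307674368000.

-1/1307674368000


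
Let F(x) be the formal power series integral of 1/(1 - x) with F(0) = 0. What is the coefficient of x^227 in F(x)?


1/(1 - x) = sum_{k>=0} x^k. Integrating termwise and using F(0) = 0 gives
F(x) = sum_{k>=0} x^(k+1) / (k+1) = sum_{m>=1} x^m / m = -ln(1 - x).
So the coefficient of x^227 is 1/227 = 1/227.

1/227


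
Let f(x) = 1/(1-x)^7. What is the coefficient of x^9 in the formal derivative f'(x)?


Differentiate: d/dx [ 1/(1-x)^r ] = r / (1-x)^(r+1).
Here r = 7, so f'(x) = 7 / (1-x)^8.
The expansion of 1/(1-x)^(r+1) has coefficient of x^n equal to C(n+r, r).
So the coefficient of x^9 in f'(x) is
7 * C(16, 7) = 7 * 11440 = 80080

80080


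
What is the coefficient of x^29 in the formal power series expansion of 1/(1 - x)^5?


The negative binomial / multiset identity is
1/(1 - x)^r = sum_{k>=0} C(k + r - 1, r - 1) x^k.
Here r = 5 and k = 29, so the coefficient is
C(29 + 4, 4) = C(33, 4)
= 40920

40920


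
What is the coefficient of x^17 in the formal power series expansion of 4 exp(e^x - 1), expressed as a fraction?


exp(e^x - 1) is the exponential generating function for the Bell numbers Bell_k: exp(e^x - 1) = sum_{k>=0} Bell_k x^k / k!.
So the coefficient of x^17 in 4 exp(e^x - 1) is 4 Bell_17 / 17!.
Computing: Bell_17 = 82864869804 and 17! = 355687428096000, giving
4 * 82864869804/355687428096000 = 255755771/274450176000.

255755771/274450176000


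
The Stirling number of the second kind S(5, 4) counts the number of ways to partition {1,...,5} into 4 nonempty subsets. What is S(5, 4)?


Using the explicit formula S(n,k) = (1/k!) sum_{j=0}^{k} (-1)^(k-j) C(k,j) j^n:
S(5, 4) = 10
Equivalently, S(n,k) is n! times the coefficient of x^n in the EGF (e^x - 1)^k / k!.

10


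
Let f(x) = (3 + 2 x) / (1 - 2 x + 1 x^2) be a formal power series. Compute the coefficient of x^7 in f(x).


Write f(x) = sum_{k>=0} a_k x^k. Multiplying both sides by 1 - 2 x + 1 x^2 gives
(1 - 2 x + 1 x^2) sum_{k>=0} a_k x^k = 3 + 2 x.
Matching coefficients:
 x^0: a_0 = 3
 x^1: a_1 - 2 a_0 = 2  =>  a_1 = 2*3 + 2 = 8
 x^k (k >= 2): a_k = 2 a_{k-1} - 1 a_{k-2}.
Iterating: a_2 = 13, a_3 = 18, a_4 = 23, a_5 = 28, a_6 = 33, a_7 = 38.
So the coefficient of x^7 is 38.

38


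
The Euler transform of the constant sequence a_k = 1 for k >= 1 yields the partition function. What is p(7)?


The Euler transform converts the sequence a_k = 1 into the number of integer partitions.
Using the recurrence or dynamic programming:
p(7) = 15

15


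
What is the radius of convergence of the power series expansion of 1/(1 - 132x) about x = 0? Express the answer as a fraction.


Expanding 1/(1 - 132x) = sum_{k>=0} 132^k x^k, the series converges when |132x| < 1, i.e., |x| < 1/132.
So the radius of convergence is 1/132 = 1/132.

1/132


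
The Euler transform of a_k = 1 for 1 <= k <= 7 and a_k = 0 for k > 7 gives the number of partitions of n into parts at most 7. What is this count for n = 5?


Partitions of 5 into parts at most 7:
Using generating function (1-x)^(-1)(1-x^2)^(-1)...(1-x^7)^(-1),
the coefficient of x^5 = 7

7


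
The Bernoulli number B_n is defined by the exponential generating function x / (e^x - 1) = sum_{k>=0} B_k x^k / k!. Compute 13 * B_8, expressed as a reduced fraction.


Bernoulli numbers can also be computed recursively via B_0 = 1 and sum_{j=0}^{m} C(m+1, j) B_j = 0 for m >= 1. Odd-index Bernoulli numbers vanish for k >= 3.
Computing B_8 = -1/30, so 13 * B_8 = 13 * -1/30 = -13/30.

-13/30


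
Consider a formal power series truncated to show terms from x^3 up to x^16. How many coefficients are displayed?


From x^3 to x^16 inclusive, the count is 16 - 3 + 1 = 14.

14


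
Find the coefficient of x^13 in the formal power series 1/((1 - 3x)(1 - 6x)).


By partial fractions or Cauchy convolution:
The coefficient equals sum_{k=0}^{13} 3^k * 6^(13-k).
= 26119793709

26119793709


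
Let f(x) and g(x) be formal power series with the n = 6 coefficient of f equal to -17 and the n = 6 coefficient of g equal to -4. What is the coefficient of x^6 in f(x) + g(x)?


Addition of formal power series is termwise.
The coefficient of x^6 in f + g = -17 + -4
= -21

-21


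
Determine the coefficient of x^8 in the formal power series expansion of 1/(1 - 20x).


The geometric series identity gives 1/(1 - c x) = sum_{k>=0} c^k x^k, so the coefficient of x^k is c^k.
Here c = 20 and k = 8.
Computing: 20^8 = 25600000000

25600000000


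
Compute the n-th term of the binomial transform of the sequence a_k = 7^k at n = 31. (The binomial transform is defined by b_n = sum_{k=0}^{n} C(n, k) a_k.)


With a_k = 7^k, b_n = sum_{k=0}^{n} C(n, k) 7^k = (1 + 7)^n by the binomial theorem.
For n = 31: (1 + 7)^31 = 8^31 = 9903520314283042199192993792.

9903520314283042199192993792


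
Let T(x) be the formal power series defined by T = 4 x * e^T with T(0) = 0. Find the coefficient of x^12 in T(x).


Apply the Lagrange inversion formula: if T = 4 x * phi(T) with phi(t) = e^t, then
[x^n] T = 4^n * (1/n) [t^(n-1)] phi(t)^n = 4^n * (1/n) [t^(n-1)] e^(n t) = 4^n * (1/n) * n^(n-1) / (n-1)! = 4^n * n^(n-1) / n!.
When c = 1 this is the Cayley count of rooted labeled trees on n vertices, divided by n!.
For n = 12: 4^12 * 12^11 / 12! = 16777216 * 743008370688/479001600 = 50096498540544/1925.

50096498540544/1925


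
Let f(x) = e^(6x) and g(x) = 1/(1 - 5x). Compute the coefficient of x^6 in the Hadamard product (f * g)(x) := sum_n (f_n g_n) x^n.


Expanding: f_k = 6^k/k! (from e^(6x)) and g_k = 5^k (from 1/(1 - 5x)). So the Hadamard coefficient (f * g)_k = 6^k 5^k / k! = (30)^k / k!.
For k = 6: 30^6/6! = 729000000/720 = 1012500.

1012500


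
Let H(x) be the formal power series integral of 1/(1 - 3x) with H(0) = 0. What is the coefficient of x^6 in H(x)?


1/(1 - 3x) = sum_{k>=0} 3^k x^k. Integrating termwise with H(0) = 0:
H(x) = sum_{k>=0} 3^k x^(k+1) / (k+1) = sum_{m>=1} 3^(m-1) x^m / m.
For m = 6: 3^5/6 = 243/6 = 81/2.

81/2


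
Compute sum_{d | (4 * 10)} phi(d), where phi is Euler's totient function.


First, 4 * 10 = 40. One classical identity is sum_{d | n} phi(d) = n (each k in [1, n] has a unique gcd with n, and among the k's with gcd(k, n) = n/d there are phi(d) of them). So the sum equals 40. We also verify directly:
Divisors of 40: 1, 2, 4, 5, 8, 10, 20, 40.
phi values: 1, 1, 2, 4, 4, 4, 8, 16.
Sum = 40.

40


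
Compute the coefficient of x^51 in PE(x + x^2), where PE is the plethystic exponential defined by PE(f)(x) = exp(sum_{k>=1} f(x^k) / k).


With f(x) = x + x^2, the exponent is sum_{k>=1} (x^k + x^(2k)) / k = -ln(1 - x) - ln(1 - x^2). Exponentiating:
PE(x + x^2) = 1 / ((1 - x)(1 - x^2)).
This is the generating function for partitions of n into parts of size 1 or 2. The number of 2's can be any j in 0..25, and the rest are 1's, so
[x^51] = floor(51/2) + 1 = 26.

26


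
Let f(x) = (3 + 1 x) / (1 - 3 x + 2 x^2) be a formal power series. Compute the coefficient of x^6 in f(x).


Write f(x) = sum_{k>=0} a_k x^k. Multiplying both sides by 1 - 3 x + 2 x^2 gives
(1 - 3 x + 2 x^2) sum_{k>=0} a_k x^k = 3 + 1 x.
Matching coefficients:
 x^0: a_0 = 3
 x^1: a_1 - 3 a_0 = 1  =>  a_1 = 3*3 + 1 = 10
 x^k (k >= 2): a_k = 3 a_{k-1} - 2 a_{k-2}.
Iterating: a_2 = 24, a_3 = 52, a_4 = 108, a_5 = 220, a_6 = 444.
So the coefficient of x^6 is 444.

444


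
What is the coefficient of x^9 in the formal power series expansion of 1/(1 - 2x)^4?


The general identity 1/(1 - c x)^r = sum_{k>=0} c^k C(k + r - 1, r - 1) x^k follows by substituting y = c x into 1/(1 - y)^r = sum_{k>=0} C(k + r - 1, r - 1) y^k.
For c = 2, r = 4, k = 9:
2^9 * C(12, 3) = 512 * 220 = 112640.

112640


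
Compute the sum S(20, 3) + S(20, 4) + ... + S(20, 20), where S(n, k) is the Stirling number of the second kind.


By definition, S(n, k) counts partitions of an n-set into exactly k nonempty blocks.
Computing row n = 20 for k = 3..20:
S(20, k): 580606446, 45232115901, 749206090500, 4306078895384, 11143554045652, 15170932662679, 12011282644725, 5917584964655, 1900842429486, 411016633391, 61068660380, 6302524580, 452329200, 22350954, 741285, 15675, 190, 1
Sum = 51724157711084.

51724157711084


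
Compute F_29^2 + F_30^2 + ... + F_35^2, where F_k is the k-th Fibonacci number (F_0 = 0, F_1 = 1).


There is a standard identity sum_{k=0}^{N} F_k^2 = F_N * F_{N+1} (proved inductively from the telescoping relation F_k^2 = F_k F_{k+1} - F_{k-1} F_k). Then
sum_{k=29}^{35} F_k^2 = F_35 F_36 - F_28 F_29.
Computing: F_35 = 9227465, F_36 = 14930352, F_28 = 317811, F_29 = 514229.
Sum = 9227465 * 14930352 - 317811 * 514229 = 137605872884961.

137605872884961


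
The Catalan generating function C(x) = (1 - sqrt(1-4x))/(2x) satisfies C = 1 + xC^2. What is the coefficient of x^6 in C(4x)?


Substituting x -> 4x scales the n-th coefficient by 4^n, so [x^6] C(4x) = 4^6 * C_6.
C_6 = C(2*6, 6)/(7) = 924/7 = 132.
So 4^6 * 132 = 4096 * 132 = 540672.

540672


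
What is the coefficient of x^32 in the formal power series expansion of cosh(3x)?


The Maclaurin series is cosh(t) = sum_{m>=0} t^(2m) / (2m)!, so substituting t = 3x, only even powers of x are nonzero, with coefficient of x^(2m) equal to 3^(2m) / (2m)!.
For x^32 the coefficient is 3^32/32! = 1853020188851841/263130836933693530167218012160000000 = 387420489/55014121340467297648640000000.

387420489/55014121340467297648640000000


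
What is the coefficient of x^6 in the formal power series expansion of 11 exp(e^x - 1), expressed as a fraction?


exp(e^x - 1) is the exponential generating function for the Bell numbers Bell_k: exp(e^x - 1) = sum_{k>=0} Bell_k x^k / k!.
So the coefficient of x^6 in 11 exp(e^x - 1) is 11 Bell_6 / 6!.
Computing: Bell_6 = 203 and 6! = 720, giving
11 * 203/720 = 2233/720.

2233/720


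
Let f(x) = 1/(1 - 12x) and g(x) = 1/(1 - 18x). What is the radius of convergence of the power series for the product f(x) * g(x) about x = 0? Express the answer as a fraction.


The radius of 1/(1 - 12x) is 1/12 (nearest singularity at x = 1/12), and the radius of 1/(1 - 18x) is 1/18.
The product f(x)*g(x) = 1/((1 - 12x)(1 - 18x)) has singularities at both 1/12 and 1/18, so its radius of convergence is the distance to the nearest one:
min(1/12, 1/18) = 1/18.

1/18


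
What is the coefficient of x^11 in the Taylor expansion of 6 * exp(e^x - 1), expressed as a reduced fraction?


exp(e^x - 1) = sum_{k>=0} Bell_k x^k / k!, where Bell_k is the k-th Bell number.
So the coefficient of x^11 is 6 * Bell_11 / 11!.
Computing: Bell_11 = 678570 and 11! = 39916800, giving
6 * 678570/39916800 = 22619/221760.

22619/221760


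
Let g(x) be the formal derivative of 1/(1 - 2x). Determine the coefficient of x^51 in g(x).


Differentiate termwise: d/dx sum_{k>=0} 2^k x^k = sum_{k>=1} k 2^k x^(k-1) = sum_{j>=0} (j+1) 2^(j+1) x^j.
Equivalently, d/dx [1/(1 - 2x)] = 2/(1 - 2x)^2.
For j = 51: 52 * 2^52 = 52 * 4503599627370496 = 234187180623265792.

234187180623265792


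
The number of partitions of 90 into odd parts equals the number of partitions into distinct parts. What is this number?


Computing partitions of 90 into odd parts (1, 3, 5, ...):
Using the generating function prod_{k>=0} 1/(1-x^(2k+1)),
the count is 189586

189586


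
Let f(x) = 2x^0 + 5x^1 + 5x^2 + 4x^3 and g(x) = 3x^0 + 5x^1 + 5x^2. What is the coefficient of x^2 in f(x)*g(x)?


Cauchy product at x^2:
2*5 + 5*5 + 5*3
= 50

50


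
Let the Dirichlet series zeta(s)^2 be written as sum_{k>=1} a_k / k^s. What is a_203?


The Dirichlet convolution of the constant function 1 with itself gives (1 * 1)(k) = sum_{d | k} 1 = d(k), the number of positive divisors of k.
Since zeta(s) = sum_{k>=1} 1/k^s, we have zeta(s)^2 = sum_{k>=1} d(k)/k^s, so a_k = d(k).
For k = 203: the divisors are 1, 7, 29, 203.
Count = 4.

4


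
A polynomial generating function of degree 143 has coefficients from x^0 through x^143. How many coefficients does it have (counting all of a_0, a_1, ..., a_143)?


A polynomial of degree 143 takes the form a_0 + a_1 x + ... + a_143 x^143.
The number of coefficients is 143 + 1 = 144.

144


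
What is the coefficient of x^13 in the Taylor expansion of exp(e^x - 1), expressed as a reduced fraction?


exp(e^x - 1) = sum_{k>=0} Bell_k x^k / k!, where Bell_k is the k-th Bell number.
So the coefficient of x^13 is Bell_13 / 13!.
Computing: Bell_13 = 27644437 and 13! = 6227020800, giving
27644437/6227020800 = 27644437/6227020800.

27644437/6227020800


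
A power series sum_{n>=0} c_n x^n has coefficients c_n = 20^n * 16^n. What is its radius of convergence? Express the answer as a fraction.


By the root test (Cauchy-Hadamard), the radius is R = 1 / limsup_n |c_n|^(1/n).
Here |c_n|^(1/n) = (20^n * 16^n)^(1/n) = 20 * 16 = 320 for all n.
So R = 1/320 = 1/320.

1/320


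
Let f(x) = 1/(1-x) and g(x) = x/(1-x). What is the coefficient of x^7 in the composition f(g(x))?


First simplify the composition: f(g(x)) = 1/(1 - x/(1-x)) = (1-x)/((1-x) - x) = (1-x)/(1-2x).
Now extract the coefficient. Write (1-x)/(1-2x) = 1/(1-2x) - x/(1-2x).
The coefficient of x^n in 1/(1-2x) is 2^n, and in x/(1-2x) is 2^(n-1) (for n >= 1).
So the coefficient of x^7 is 2^7 - 2^6 = 128 - 64 = 64.

64


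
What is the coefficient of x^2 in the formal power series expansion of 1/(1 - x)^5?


The expansion 1/(1 - x)^r = sum_{k>=0} C(k + r - 1, r - 1) x^k follows from the multiset / negative-binomial theorem (or from repeated differentiation of the geometric series).
For r = 5 and k = 2:
C(6, 4) = 720 / (24 * 2) = 15.

15


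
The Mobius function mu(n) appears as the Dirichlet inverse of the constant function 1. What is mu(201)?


201 = 3 * 67 (all distinct primes).
mu(201) = (-1)^2 = 1

1


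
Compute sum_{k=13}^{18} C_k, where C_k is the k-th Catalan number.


C_13 through C_18: 742900, 2674440, 9694845, 35357670, 129644790, 477638700
Sum = 742900 + 2674440 + 9694845 + 35357670 + 129644790 + 477638700
= 655753345

655753345


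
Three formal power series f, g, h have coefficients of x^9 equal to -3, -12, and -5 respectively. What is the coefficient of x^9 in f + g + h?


Series addition is componentwise:
-3 + -12 + -5
= -20

-20


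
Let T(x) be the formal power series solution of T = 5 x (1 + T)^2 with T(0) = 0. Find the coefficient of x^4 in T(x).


Apply the Lagrange inversion formula: if T = 5 x * phi(T) with phi(t) = (1 + t)^2, then [x^n] T = 5^n * (1/n) [t^(n-1)] phi(t)^n = 5^n * (1/n) [t^(n-1)] (1 + t)^(2n) = 5^n * (1/n) C(2n, n-1).
Using the identity C(2n, n-1) = C(2n, n) * n / (n+1), the unscaled factor equals C(2n, n) / (n+1) = C_n, the n-th Catalan number.
For n = 4: C_4 = C(8, 4) / 5 = 70/5 = 14.
With the 5^4 = 625 factor, the coefficient is 625 * 14 = 8750.

8750


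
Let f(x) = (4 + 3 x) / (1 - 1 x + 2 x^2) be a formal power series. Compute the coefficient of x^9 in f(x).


Write f(x) = sum_{k>=0} a_k x^k. Multiplying both sides by 1 - 1 x + 2 x^2 gives
(1 - 1 x + 2 x^2) sum_{k>=0} a_k x^k = 4 + 3 x.
Matching coefficients:
 x^0: a_0 = 4
 x^1: a_1 - 1 a_0 = 3  =>  a_1 = 1*4 + 3 = 7
 x^k (k >= 2): a_k = 1 a_{k-1} - 2 a_{k-2}.
Iterating: a_2 = -1, a_3 = -15, a_4 = -13, a_5 = 17, a_6 = 43, a_7 = 9, a_8 = -77, a_9 = -95.
So the coefficient of x^9 is -95.

-95


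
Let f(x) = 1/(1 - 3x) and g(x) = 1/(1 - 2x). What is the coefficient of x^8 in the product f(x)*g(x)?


The coefficient of x^n in f*g is the Cauchy product: sum_{k=0}^{n} a^k * b^(n-k).
With a=3, b=2, n=8:
sum_{k=0}^{8} 3^k * 2^(8-k)
= 19171

19171


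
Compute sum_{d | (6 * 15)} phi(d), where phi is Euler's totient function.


First, 6 * 15 = 90. One classical identity is sum_{d | n} phi(d) = n (each k in [1, n] has a unique gcd with n, and among the k's with gcd(k, n) = n/d there are phi(d) of them). So the sum equals 90. We also verify directly:
Divisors of 90: 1, 2, 3, 5, 6, 9, 10, 15, 18, 30, 45, 90.
phi values: 1, 1, 2, 4, 2, 6, 4, 8, 6, 8, 24, 24.
Sum = 90.

90


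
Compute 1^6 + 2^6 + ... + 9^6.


This power sum has a closed form given by Faulhaber's formula
sum_{k=1}^{m} k^p = (1 / (p + 1)) * sum_{j=0}^{p} C(p + 1, j) B_j m^(p + 1 - j),
but for small m direct computation is fastest:
1 + 64 + 729 + 4096 + 15625 + 46656 + 117649 + 262144 + 531441 = 978405.

978405


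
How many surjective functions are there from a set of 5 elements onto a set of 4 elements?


By inclusion-exclusion on which target elements are missed, the number of surjections from an n-set onto a k-set is
surj(n, k) = sum_{j=0}^{k} (-1)^j C(k, j) (k - j)^n.
Equivalently surj(n, k) = k! * S(n, k), where S(n, k) is the Stirling number of the second kind.
For n = 5, k = 4:
S(5, 4) = 10, so
surj = 4! * 10 = 24 * 10 = 240.

240


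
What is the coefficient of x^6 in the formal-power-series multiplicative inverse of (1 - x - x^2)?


Let the inverse be f(x) = sum_{k>=0} a_k x^k. From f(x) * (1 - x - x^2) = 1 and matching coefficients:
 x^0: a_0 = 1.
 x^1: a_1 - a_0 = 0, so a_1 = 1.
 x^k (k >= 2): a_k - a_{k-1} - a_{k-2} = 0, i.e. a_k = a_{k-1} + a_{k-2}.
This is the Fibonacci-type recurrence shifted so that a_0 = a_1 = 1.
Iterating: a_0=1, a_1=1, a_2=2, a_3=3, a_4=5, a_5=8, a_6=13
a_6 = 13.

13


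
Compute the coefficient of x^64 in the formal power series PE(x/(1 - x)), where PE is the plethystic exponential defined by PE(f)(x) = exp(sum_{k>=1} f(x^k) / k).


For f(x) = x/(1 - x) we have
sum_{k>=1} f(x^k) / k = sum_{k>=1} (1/k) * x^k / (1 - x^k) = sum_{k, m >= 1} x^(k m) / k,
which after exponentiating simplifies to
PE(x/(1 - x)) = prod_{k>=1} 1 / (1 - x^k).
This is the generating function for the partition function p(n), so the coefficient of x^64 is p(64).
Computing p(64) by dynamic programming over parts 1, 2, ..., 64: p(64) = 1741630.

1741630


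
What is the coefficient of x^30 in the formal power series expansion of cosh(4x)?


The Maclaurin series is cosh(t) = sum_{m>=0} t^(2m) / (2m)!, so substituting t = 4x, only even powers of x are nonzero, with coefficient of x^(2m) equal to 4^(2m) / (2m)!.
For x^30 the coefficient is 4^30/30! = 1152921504606846976/265252859812191058636308480000000 = 17179869184/3952575621190533915703125.

17179869184/3952575621190533915703125


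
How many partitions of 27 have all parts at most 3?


Using the generating function (1-x)^(-1)(1-x^2)^(-1)(1-x^3)^(-1),
the coefficient of x^27 counts these restricted partitions.
Result = 75

75


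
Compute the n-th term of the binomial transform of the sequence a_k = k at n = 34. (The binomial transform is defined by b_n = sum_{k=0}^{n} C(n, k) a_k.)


With a_k = k, b_n = sum_{k=0}^{n} C(n, k) k. Using k * C(n, k) = n * C(n-1, k-1) gives b_n = n * sum_{k>=1} C(n-1, k-1) = n * 2^(n-1).
For n = 34: 34 * 2^33 = 34 * 8589934592 = 292057776128.

292057776128


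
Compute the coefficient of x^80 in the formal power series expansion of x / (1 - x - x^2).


Let f(x) = sum_{k>=0} a_k x^k. Multiplying f(x) * (1 - x - x^2) = x and matching coefficients gives a_0 = 0, a_1 = 1, and a_k = a_{k-1} + a_{k-2} for k >= 2. These are the Fibonacci numbers F_k.
Iterating from F_0 = 0, F_1 = 1:
F_0=0, F_1=1, F_2=1, F_3=2, F_4=3, F_5=5, F_6=8, F_7=13, F_8=21, F_9=34, ...
F_80 = 23416728348467685.

23416728348467685


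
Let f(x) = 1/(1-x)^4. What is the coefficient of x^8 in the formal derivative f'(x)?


Differentiate: d/dx [ 1/(1-x)^r ] = r / (1-x)^(r+1).
Here r = 4, so f'(x) = 4 / (1-x)^5.
The expansion of 1/(1-x)^(r+1) has coefficient of x^n equal to C(n+r, r).
So the coefficient of x^8 in f'(x) is
4 * C(12, 4) = 4 * 495 = 1980

1980


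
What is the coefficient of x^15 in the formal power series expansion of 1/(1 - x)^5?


The negative binomial / multiset identity is
1/(1 - x)^r = sum_{k>=0} C(k + r - 1, r - 1) x^k.
Here r = 5 and k = 15, so the coefficient is
C(15 + 4, 4) = C(19, 4)
= 3876

3876


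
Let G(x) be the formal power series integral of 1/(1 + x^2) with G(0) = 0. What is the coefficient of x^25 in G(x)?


1/(1 + x^2) = sum_{j>=0} (-1)^j x^(2j). Integrating termwise with G(0) = 0:
G(x) = sum_{j>=0} (-1)^j x^(2j+1) / (2j+1) = arctan(x).
Only odd powers are nonzero. For x^25 write 25 = 2*12 + 1, giving
(-1)^12 / 25 = 1/25 = 1/25.

1/25


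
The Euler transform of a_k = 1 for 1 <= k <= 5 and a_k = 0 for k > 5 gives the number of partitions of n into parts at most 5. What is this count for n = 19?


Partitions of 19 into parts at most 5:
Using generating function (1-x)^(-1)(1-x^2)^(-1)...(1-x^5)^(-1),
the coefficient of x^19 = 164

164


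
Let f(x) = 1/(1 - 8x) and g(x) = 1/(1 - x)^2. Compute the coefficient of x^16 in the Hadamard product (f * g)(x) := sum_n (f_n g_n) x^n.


f has coefficients f_k = 8^k. For g = 1/(1 - x)^2 the coefficient is g_k = C(k + 1, 1) = k + 1. The Hadamard coefficient is (f * g)_k = 8^k * (k + 1).
For k = 16: 8^16 * 17 = 281474976710656 * 17 = 4785074604081152.

4785074604081152


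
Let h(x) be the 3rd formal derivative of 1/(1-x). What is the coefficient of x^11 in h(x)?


Differentiating 3 times: d^3/dx^3 [1/(1-x)] = 3!/(1-x)^4.
The expansion 1/(1-x)^4 = sum_{k>=0} C(k+3, 3) x^k, so the coefficient of x^n in 3!/(1-x)^4 is 3! * C(n+3, 3).
For n = 11: 6 * C(14, 3) = 6 * 364 = 2184

2184


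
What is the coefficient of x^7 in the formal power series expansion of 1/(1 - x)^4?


The negative binomial / multiset identity is
1/(1 - x)^r = sum_{k>=0} C(k + r - 1, r - 1) x^k.
Here r = 4 and k = 7, so the coefficient is
C(7 + 3, 3) = C(10, 3)
= 120

120


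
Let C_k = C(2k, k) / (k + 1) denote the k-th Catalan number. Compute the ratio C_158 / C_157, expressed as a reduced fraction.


Using C_k = (2k)! / (k! (k+1)!), the ratio C_{k+1}/C_k simplifies to
C_{k+1}/C_k = [(2k+2)! / ((k+1)! (k+2)!)] * [k! (k+1)! / (2k)!]
 = (2k+2)(2k+1) / ((k+1)(k+2)) = 2(2k+1) / (k+2).
For k = 157: 2(2*157 + 1) / (157 + 2) = 630/159 = 210/53.

210/53


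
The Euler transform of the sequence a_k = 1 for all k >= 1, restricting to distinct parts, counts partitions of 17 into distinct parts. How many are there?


Partitions of 17 into distinct parts can be computed via generating function.
Product (1+x)(1+x^2)(1+x^3)...
The coefficient of x^17 = 38

38


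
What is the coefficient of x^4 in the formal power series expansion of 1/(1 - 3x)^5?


The general identity 1/(1 - c x)^r = sum_{k>=0} c^k C(k + r - 1, r - 1) x^k follows by substituting y = c x into 1/(1 - y)^r = sum_{k>=0} C(k + r - 1, r - 1) y^k.
For c = 3, r = 5, k = 4:
3^4 * C(8, 4) = 81 * 70 = 5670.

5670


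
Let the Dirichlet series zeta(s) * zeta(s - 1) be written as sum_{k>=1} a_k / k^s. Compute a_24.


Convolution gives a_k = sum_{d | k} d * 1 = sum_{d | k} d = sigma(k), the sum of positive divisors of k.
For k = 24, the divisors are 1, 2, 3, 4, 6, 8, 12, 24, so
sigma(24) = 1 + 2 + 3 + 4 + 6 + 8 + 12 + 24 = 60.

60


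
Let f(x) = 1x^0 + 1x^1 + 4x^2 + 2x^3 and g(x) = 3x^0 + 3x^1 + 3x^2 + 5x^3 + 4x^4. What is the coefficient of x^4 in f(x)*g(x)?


Cauchy product at x^4:
1*4 + 1*5 + 4*3 + 2*3
= 27

27


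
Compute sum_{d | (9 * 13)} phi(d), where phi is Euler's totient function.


First, 9 * 13 = 117. One classical identity is sum_{d | n} phi(d) = n (each k in [1, n] has a unique gcd with n, and among the k's with gcd(k, n) = n/d there are phi(d) of them). So the sum equals 117. We also verify directly:
Divisors of 117: 1, 3, 9, 13, 39, 117.
phi values: 1, 2, 6, 12, 24, 72.
Sum = 117.

117


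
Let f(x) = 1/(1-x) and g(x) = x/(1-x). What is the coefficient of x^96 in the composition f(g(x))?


First simplify the composition: f(g(x)) = 1/(1 - x/(1-x)) = (1-x)/((1-x) - x) = (1-x)/(1-2x).
Now extract the coefficient. Write (1-x)/(1-2x) = 1/(1-2x) - x/(1-2x).
The coefficient of x^n in 1/(1-2x) is 2^n, and in x/(1-2x) is 2^(n-1) (for n >= 1).
So the coefficient of x^96 is 2^96 - 2^95 = 79228162514264337593543950336 - 39614081257132168796771975168 = 39614081257132168796771975168.

39614081257132168796771975168


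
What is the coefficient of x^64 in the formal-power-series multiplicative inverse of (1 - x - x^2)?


Let the inverse be f(x) = sum_{k>=0} a_k x^k. From f(x) * (1 - x - x^2) = 1 and matching coefficients:
 x^0: a_0 = 1.
 x^1: a_1 - a_0 = 0, so a_1 = 1.
 x^k (k >= 2): a_k - a_{k-1} - a_{k-2} = 0, i.e. a_k = a_{k-1} + a_{k-2}.
This is the Fibonacci-type recurrence shifted so that a_0 = a_1 = 1.
Iterating: a_0=1, a_1=1, a_2=2, a_3=3, a_4=5, a_5=8, a_6=13, a_7=21, a_8=34, a_9=55, ...
a_64 = 17167680177565.

17167680177565


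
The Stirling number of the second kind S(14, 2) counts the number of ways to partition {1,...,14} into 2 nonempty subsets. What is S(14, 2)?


Using the explicit formula S(n,k) = (1/k!) sum_{j=0}^{k} (-1)^(k-j) C(k,j) j^n:
S(14, 2) = 8191
Equivalently, S(n,k) is n! times the coefficient of x^n in the EGF (e^x - 1)^k / k!.

8191


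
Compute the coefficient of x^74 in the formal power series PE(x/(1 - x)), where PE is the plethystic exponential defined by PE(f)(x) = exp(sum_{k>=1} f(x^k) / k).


For f(x) = x/(1 - x) we have
sum_{k>=1} f(x^k) / k = sum_{k>=1} (1/k) * x^k / (1 - x^k) = sum_{k, m >= 1} x^(k m) / k,
which after exponentiating simplifies to
PE(x/(1 - x)) = prod_{k>=1} 1 / (1 - x^k).
This is the generating function for the partition function p(n), so the coefficient of x^74 is p(74).
Computing p(74) by dynamic programming over parts 1, 2, ..., 74: p(74) = 7089500.

7089500


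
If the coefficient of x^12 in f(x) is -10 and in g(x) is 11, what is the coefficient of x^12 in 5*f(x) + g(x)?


Scalar multiplication scales coefficients: 5 * -10 = -50.
Then add the g coefficient: -50 + 11
= -39

-39


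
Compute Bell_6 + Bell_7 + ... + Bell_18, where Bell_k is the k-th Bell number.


Recall Bell_k counts set partitions of a k-set (with Bell_0 = 1 by convention).
Bell_6 through Bell_18: 203, 877, 4140, 21147, 115975, 678570, 4213597, 27644437, 190899322, 1382958545, 10480142147, 82864869804, 682076806159
Sum = 203 + 877 + 4140 + 21147 + 115975 + 678570 + 4213597 + 27644437 + 190899322 + 1382958545 + 10480142147 + 82864869804 + 682076806159 = 777028354923.

777028354923


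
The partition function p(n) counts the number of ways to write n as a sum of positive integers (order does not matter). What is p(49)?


Using the generating function prod_{k>=1} 1/(1-x^k), we compute p(49).
By dynamic programming over parts 1 through 49:
p(49) = 173525

173525


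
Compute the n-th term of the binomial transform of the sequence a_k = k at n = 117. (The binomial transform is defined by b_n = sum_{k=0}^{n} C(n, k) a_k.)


With a_k = k, b_n = sum_{k=0}^{n} C(n, k) k. Using k * C(n, k) = n * C(n-1, k-1) gives b_n = n * sum_{k>=1} C(n-1, k-1) = n * 2^(n-1).
For n = 117: 117 * 2^116 = 117 * 83076749736557242056487941267521536 = 9719979719177197320609089128300019712.

9719979719177197320609089128300019712


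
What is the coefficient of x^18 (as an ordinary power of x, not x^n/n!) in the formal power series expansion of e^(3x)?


The exponential series is e^y = sum_{k>=0} y^k / k!. Substituting y = 3x gives
e^(3x) = sum_{k>=0} 3^k x^k / k!.
So the coefficient of x^n is a^n/n! with a = 3, n = 18:
3^18 / 18! = 387420489/6402373705728000 = 59049/975822848000

59049/975822848000


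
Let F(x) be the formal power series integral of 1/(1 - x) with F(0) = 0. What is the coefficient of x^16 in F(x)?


1/(1 - x) = sum_{k>=0} x^k. Integrating termwise and using F(0) = 0 gives
F(x) = sum_{k>=0} x^(k+1) / (k+1) = sum_{m>=1} x^m / m = -ln(1 - x).
So the coefficient of x^16 is 1/16 = 1/16.

1/16


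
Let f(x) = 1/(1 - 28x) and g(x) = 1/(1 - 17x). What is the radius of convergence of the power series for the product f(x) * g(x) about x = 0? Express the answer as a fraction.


The radius of 1/(1 - 28x) is 1/28 (nearest singularity at x = 1/28), and the radius of 1/(1 - 17x) is 1/17.
The product f(x)*g(x) = 1/((1 - 28x)(1 - 17x)) has singularities at both 1/28 and 1/17, so its radius of convergence is the distance to the nearest one:
min(1/28, 1/17) = 1/28.

1/28


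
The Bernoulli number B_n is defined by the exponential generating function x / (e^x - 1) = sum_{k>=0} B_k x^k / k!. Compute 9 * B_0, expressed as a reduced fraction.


Bernoulli numbers can also be computed recursively via B_0 = 1 and sum_{j=0}^{m} C(m+1, j) B_j = 0 for m >= 1. Odd-index Bernoulli numbers vanish for k >= 3.
Computing B_0 = 1, so 9 * B_0 = 9 * 1 = 9.

9


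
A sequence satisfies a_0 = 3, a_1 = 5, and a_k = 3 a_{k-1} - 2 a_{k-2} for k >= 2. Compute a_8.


The characteristic equation is t^2 - 3 t + 2 = 0, with roots r_1 = 2 and r_2 = 1 (so c_1 = r_1 + r_2, c_2 = -r_1 r_2 as required).
One can use the closed form a_n = A r_1^n + B r_2^n, but direct iteration is more reliable:
a_0 = 3, a_1 = 5, a_2 = 9, a_3 = 17, a_4 = 33, a_5 = 65, a_6 = 129, a_7 = 257, a_8 = 513.
So a_8 = 513.

513


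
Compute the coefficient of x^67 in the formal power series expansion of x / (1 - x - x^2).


Let f(x) = sum_{k>=0} a_k x^k. Multiplying f(x) * (1 - x - x^2) = x and matching coefficients gives a_0 = 0, a_1 = 1, and a_k = a_{k-1} + a_{k-2} for k >= 2. These are the Fibonacci numbers F_k.
Iterating from F_0 = 0, F_1 = 1:
F_0=0, F_1=1, F_2=1, F_3=2, F_4=3, F_5=5, F_6=8, F_7=13, F_8=21, F_9=34, ...
F_67 = 44945570212853.

44945570212853


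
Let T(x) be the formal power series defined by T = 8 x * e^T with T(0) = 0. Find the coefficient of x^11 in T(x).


Apply the Lagrange inversion formula: if T = 8 x * phi(T) with phi(t) = e^t, then
[x^n] T = 8^n * (1/n) [t^(n-1)] phi(t)^n = 8^n * (1/n) [t^(n-1)] e^(n t) = 8^n * (1/n) * n^(n-1) / (n-1)! = 8^n * n^(n-1) / n!.
When c = 1 this is the Cayley count of rooted labeled trees on n vertices, divided by n!.
For n = 11: 8^11 * 11^10 / 11! = 8589934592 * 25937424601/39916800 = 79119595457216512/14175.

79119595457216512/14175


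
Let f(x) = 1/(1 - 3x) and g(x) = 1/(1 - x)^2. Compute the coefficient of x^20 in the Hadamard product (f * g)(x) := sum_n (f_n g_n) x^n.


f has coefficients f_k = 3^k. For g = 1/(1 - x)^2 the coefficient is g_k = C(k + 1, 1) = k + 1. The Hadamard coefficient is (f * g)_k = 3^k * (k + 1).
For k = 20: 3^20 * 21 = 3486784401 * 21 = 73222472421.

73222472421


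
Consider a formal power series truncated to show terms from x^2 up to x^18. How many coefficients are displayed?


From x^2 to x^18 inclusive, the count is 18 - 2 + 1 = 17.

17


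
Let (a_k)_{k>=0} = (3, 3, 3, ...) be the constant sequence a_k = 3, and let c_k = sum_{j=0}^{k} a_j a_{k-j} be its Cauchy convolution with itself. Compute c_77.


Since a_j = 3 for all j >= 0, the convolution sum becomes
c_k = sum_{j=0}^{k} 3 * 3 = 9 * (k + 1).
Equivalently, the generating function of (a_k) is 3/(1 - x) and its square is 9/(1 - x)^2 = sum_{k>=0} 9(k + 1) x^k.
For k = 77: 9 * 78 = 702.

702


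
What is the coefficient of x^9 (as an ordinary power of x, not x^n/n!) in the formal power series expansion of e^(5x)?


The exponential series is e^y = sum_{k>=0} y^k / k!. Substituting y = 5x gives
e^(5x) = sum_{k>=0} 5^k x^k / k!.
So the coefficient of x^n is a^n/n! with a = 5, n = 9:
5^9 / 9! = 1953125/362880 = 390625/72576

390625/72576


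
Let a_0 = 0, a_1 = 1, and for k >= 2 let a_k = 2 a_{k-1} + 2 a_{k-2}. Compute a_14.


Iterating the recurrence forward:
a_0 = 0
a_1 = 1
a_2 = 2*1 + 2*0 = 2
a_3 = 2*2 + 2*1 = 6
a_4 = 2*6 + 2*2 = 16
a_5 = 2*16 + 2*6 = 44
a_6 = 2*44 + 2*16 = 120
a_7 = 2*120 + 2*44 = 328
a_8 = 2*328 + 2*120 = 896
a_9 = 2*896 + 2*328 = 2448
a_10 = 2*2448 + 2*896 = 6688
a_11 = 2*6688 + 2*2448 = 18272
a_12 = 2*18272 + 2*6688 = 49920
a_13 = 2*49920 + 2*18272 = 136384
a_14 = 2*136384 + 2*49920 = 372608
So a_14 = 372608.

372608


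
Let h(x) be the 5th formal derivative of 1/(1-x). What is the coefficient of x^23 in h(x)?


Differentiating 5 times: d^5/dx^5 [1/(1-x)] = 5!/(1-x)^6.
The expansion 1/(1-x)^6 = sum_{k>=0} C(k+5, 5) x^k, so the coefficient of x^n in 5!/(1-x)^6 is 5! * C(n+5, 5).
For n = 23: 120 * C(28, 5) = 120 * 98280 = 11793600

11793600


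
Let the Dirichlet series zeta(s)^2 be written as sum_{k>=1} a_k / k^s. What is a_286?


The Dirichlet convolution of the constant function 1 with itself gives (1 * 1)(k) = sum_{d | k} 1 = d(k), the number of positive divisors of k.
Since zeta(s) = sum_{k>=1} 1/k^s, we have zeta(s)^2 = sum_{k>=1} d(k)/k^s, so a_k = d(k).
For k = 286: the divisors are 1, 2, 11, 13, 22, 26, 143, 286.
Count = 8.

8


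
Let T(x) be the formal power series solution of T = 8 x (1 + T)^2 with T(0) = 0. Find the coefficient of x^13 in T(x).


Apply the Lagrange inversion formula: if T = 8 x * phi(T) with phi(t) = (1 + t)^2, then [x^n] T = 8^n * (1/n) [t^(n-1)] phi(t)^n = 8^n * (1/n) [t^(n-1)] (1 + t)^(2n) = 8^n * (1/n) C(2n, n-1).
Using the identity C(2n, n-1) = C(2n, n) * n / (n+1), the unscaled factor equals C(2n, n) / (n+1) = C_n, the n-th Catalan number.
For n = 13: C_13 = C(26, 13) / 14 = 10400600/14 = 742900.
With the 8^13 = 549755813888 factor, the coefficient is 549755813888 * 742900 = 408413594137395200.

408413594137395200


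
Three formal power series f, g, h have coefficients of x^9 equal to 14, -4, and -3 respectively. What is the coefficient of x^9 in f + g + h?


Series addition is componentwise:
14 + -4 + -3
= 7

7


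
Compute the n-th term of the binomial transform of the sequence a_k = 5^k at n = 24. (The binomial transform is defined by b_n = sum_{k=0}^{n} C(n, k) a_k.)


With a_k = 5^k, b_n = sum_{k=0}^{n} C(n, k) 5^k = (1 + 5)^n by the binomial theorem.
For n = 24: (1 + 5)^24 = 6^24 = 4738381338321616896.

4738381338321616896


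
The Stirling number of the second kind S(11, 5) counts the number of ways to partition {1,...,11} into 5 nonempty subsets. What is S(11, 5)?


Using the explicit formula S(n,k) = (1/k!) sum_{j=0}^{k} (-1)^(k-j) C(k,j) j^n:
S(11, 5) = 246730
Equivalently, S(n,k) is n! times the coefficient of x^n in the EGF (e^x - 1)^k / k!.

246730


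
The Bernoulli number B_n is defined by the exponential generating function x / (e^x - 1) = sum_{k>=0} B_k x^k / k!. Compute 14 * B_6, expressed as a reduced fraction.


Bernoulli numbers can also be computed recursively via B_0 = 1 and sum_{j=0}^{m} C(m+1, j) B_j = 0 for m >= 1. Odd-index Bernoulli numbers vanish for k >= 3.
Computing B_6 = 1/42, so 14 * B_6 = 14 * 1/42 = 1/3.

1/3
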